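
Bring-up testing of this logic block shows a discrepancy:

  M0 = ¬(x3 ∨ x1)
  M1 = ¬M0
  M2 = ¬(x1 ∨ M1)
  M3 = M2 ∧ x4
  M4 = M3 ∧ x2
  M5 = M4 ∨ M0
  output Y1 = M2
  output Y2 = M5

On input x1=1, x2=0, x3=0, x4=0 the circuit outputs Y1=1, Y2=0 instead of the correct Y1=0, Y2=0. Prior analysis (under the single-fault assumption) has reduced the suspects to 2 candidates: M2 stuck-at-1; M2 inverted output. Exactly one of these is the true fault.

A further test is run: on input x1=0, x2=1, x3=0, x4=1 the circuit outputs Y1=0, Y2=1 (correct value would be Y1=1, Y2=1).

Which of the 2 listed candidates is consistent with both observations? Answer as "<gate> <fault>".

M2 inverted output

Evaluate each candidate on input x1=0, x2=1, x3=0, x4=1:
  M2 stuck-at-1: M0=1, M1=0, M2=1 [stuck-at-1], M3=1, M4=1, M5=1 → Y1=1, Y2=1 — eliminated
  M2 inverted output: M0=1, M1=0, M2=0 [inverted output], M3=0, M4=0, M5=1 → Y1=0, Y2=1 — matches
Only M2 inverted output reproduces the observed Y1=0, Y2=1.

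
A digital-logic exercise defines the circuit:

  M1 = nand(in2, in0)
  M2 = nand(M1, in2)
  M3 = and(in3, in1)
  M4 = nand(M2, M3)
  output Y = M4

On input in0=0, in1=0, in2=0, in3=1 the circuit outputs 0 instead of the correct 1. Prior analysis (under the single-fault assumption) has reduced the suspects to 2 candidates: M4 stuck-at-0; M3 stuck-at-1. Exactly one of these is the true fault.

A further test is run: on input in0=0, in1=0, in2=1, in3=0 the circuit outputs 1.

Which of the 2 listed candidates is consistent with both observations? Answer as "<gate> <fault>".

Evaluate each candidate on input in0=0, in1=0, in2=1, in3=0:
  M4 stuck-at-0: M1=1, M2=0, M3=0, M4=0 [stuck-at-0] → 0 — eliminated
  M3 stuck-at-1: M1=1, M2=0, M3=1 [stuck-at-1], M4=1 → 1 — matches
Only M3 stuck-at-1 reproduces the observed 1.

M3 stuck-at-1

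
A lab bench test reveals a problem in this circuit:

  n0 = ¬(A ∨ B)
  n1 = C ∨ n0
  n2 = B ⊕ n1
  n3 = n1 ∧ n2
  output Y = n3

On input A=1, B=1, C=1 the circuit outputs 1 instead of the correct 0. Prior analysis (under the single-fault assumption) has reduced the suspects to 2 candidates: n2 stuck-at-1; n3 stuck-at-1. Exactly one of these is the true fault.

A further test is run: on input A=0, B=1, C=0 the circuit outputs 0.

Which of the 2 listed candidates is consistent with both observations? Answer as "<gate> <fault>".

Evaluate each candidate on input A=0, B=1, C=0:
  n2 stuck-at-1: n0=0, n1=0, n2=1 [stuck-at-1], n3=0 → 0 — matches
  n3 stuck-at-1: n0=0, n1=0, n2=1, n3=1 [stuck-at-1] → 1 — eliminated
Only n2 stuck-at-1 reproduces the observed 0.

n2 stuck-at-1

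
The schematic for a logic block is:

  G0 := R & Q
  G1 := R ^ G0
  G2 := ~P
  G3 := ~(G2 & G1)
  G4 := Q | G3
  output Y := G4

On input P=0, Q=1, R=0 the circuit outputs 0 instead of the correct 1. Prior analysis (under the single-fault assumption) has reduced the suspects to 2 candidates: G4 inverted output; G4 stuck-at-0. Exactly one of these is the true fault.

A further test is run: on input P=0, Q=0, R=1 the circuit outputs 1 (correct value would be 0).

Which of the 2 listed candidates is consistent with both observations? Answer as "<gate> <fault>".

Evaluate each candidate on input P=0, Q=0, R=1:
  G4 inverted output: G0=0, G1=1, G2=1, G3=0, G4=1 [inverted output] → 1 — matches
  G4 stuck-at-0: G0=0, G1=1, G2=1, G3=0, G4=0 [stuck-at-0] → 0 — eliminated
Only G4 inverted output reproduces the observed 1.

G4 inverted output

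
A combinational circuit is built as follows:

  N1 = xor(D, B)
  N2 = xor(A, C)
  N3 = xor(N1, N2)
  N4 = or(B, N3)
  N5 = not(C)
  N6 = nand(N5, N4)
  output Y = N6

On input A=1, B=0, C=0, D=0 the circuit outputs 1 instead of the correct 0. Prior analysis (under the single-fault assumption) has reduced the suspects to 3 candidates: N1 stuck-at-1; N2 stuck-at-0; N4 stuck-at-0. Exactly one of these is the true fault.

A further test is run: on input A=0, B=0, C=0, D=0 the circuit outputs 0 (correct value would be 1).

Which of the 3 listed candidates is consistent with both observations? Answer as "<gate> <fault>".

N1 stuck-at-1

Evaluate each candidate on input A=0, B=0, C=0, D=0:
  N1 stuck-at-1: N1=1 [stuck-at-1], N2=0, N3=1, N4=1, N5=1, N6=0 → 0 — matches
  N2 stuck-at-0: N1=0, N2=0 [stuck-at-0], N3=0, N4=0, N5=1, N6=1 → 1 — eliminated
  N4 stuck-at-0: N1=0, N2=0, N3=0, N4=0 [stuck-at-0], N5=1, N6=1 → 1 — eliminated
Only N1 stuck-at-1 reproduces the observed 0.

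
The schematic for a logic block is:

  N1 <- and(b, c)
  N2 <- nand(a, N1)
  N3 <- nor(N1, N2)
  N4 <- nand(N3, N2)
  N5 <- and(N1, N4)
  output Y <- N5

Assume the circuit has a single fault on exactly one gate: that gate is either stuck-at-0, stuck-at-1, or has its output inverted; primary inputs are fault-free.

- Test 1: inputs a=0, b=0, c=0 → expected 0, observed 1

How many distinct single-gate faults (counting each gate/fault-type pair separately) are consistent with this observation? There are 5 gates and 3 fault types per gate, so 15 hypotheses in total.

4

Fault-free: N1=0, N2=1, N3=0, N4=1, N5=0 → 0. Observed 1.
  N1: stuck-at-1, inverted output ✓; others ✗
  N2: none of the 3 fault types match ✗
  N3: none of the 3 fault types match ✗
  N4: none of the 3 fault types match ✗
  N5: stuck-at-1, inverted output ✓; others ✗
Consistent faults: {N1 stuck-at-1, N1 inverted output, N5 stuck-at-1, N5 inverted output} — 4 in all.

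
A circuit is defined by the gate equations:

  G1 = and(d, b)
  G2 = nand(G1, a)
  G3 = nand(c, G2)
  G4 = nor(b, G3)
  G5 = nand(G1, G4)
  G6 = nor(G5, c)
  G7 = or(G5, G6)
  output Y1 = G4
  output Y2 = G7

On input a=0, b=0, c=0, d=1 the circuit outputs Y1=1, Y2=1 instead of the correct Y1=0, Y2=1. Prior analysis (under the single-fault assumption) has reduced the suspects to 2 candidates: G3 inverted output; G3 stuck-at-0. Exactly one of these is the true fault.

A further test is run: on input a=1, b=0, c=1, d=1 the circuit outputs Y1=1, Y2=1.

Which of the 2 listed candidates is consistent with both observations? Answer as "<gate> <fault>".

Evaluate each candidate on input a=1, b=0, c=1, d=1:
  G3 inverted output: G1=0, G2=1, G3=1 [inverted output], G4=0, G5=1, G6=0, G7=1 → Y1=0, Y2=1 — eliminated
  G3 stuck-at-0: G1=0, G2=1, G3=0 [stuck-at-0], G4=1, G5=1, G6=0, G7=1 → Y1=1, Y2=1 — matches
Only G3 stuck-at-0 reproduces the observed Y1=1, Y2=1.

G3 stuck-at-0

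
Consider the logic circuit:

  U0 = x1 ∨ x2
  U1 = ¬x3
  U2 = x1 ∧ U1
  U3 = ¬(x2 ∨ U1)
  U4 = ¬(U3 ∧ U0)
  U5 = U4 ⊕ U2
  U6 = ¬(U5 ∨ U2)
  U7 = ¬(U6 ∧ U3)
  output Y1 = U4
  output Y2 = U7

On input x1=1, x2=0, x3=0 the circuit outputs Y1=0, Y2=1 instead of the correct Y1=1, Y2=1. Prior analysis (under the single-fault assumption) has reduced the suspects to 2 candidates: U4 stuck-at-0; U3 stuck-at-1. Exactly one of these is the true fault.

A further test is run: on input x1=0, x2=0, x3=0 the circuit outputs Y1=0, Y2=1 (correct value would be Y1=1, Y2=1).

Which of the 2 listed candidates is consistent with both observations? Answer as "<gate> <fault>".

Evaluate each candidate on input x1=0, x2=0, x3=0:
  U4 stuck-at-0: U0=0, U1=1, U2=0, U3=0, U4=0 [stuck-at-0], U5=0, U6=1, U7=1 → Y1=0, Y2=1 — matches
  U3 stuck-at-1: U0=0, U1=1, U2=0, U3=1 [stuck-at-1], U4=1, U5=1, U6=0, U7=1 → Y1=1, Y2=1 — eliminated
Only U4 stuck-at-0 reproduces the observed Y1=0, Y2=1.

U4 stuck-at-0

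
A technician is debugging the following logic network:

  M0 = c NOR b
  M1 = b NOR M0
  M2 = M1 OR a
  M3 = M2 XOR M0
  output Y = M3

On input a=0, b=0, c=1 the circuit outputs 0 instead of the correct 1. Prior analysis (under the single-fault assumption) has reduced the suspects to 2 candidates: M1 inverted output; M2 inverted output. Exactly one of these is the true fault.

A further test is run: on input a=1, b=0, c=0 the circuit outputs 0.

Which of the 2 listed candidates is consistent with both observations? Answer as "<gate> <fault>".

Evaluate each candidate on input a=1, b=0, c=0:
  M1 inverted output: M0=1, M1=1 [inverted output], M2=1, M3=0 → 0 — matches
  M2 inverted output: M0=1, M1=0, M2=0 [inverted output], M3=1 → 1 — eliminated
Only M1 inverted output reproduces the observed 0.

M1 inverted output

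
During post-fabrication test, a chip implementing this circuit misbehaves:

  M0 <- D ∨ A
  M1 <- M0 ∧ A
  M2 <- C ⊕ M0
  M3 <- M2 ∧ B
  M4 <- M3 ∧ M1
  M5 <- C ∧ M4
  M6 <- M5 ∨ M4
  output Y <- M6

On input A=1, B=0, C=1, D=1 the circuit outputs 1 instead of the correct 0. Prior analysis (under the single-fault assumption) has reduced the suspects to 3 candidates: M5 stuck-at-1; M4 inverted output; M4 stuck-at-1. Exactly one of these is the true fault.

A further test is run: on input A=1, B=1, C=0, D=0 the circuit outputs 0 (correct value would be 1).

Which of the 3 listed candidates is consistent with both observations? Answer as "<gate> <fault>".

M4 inverted output

Evaluate each candidate on input A=1, B=1, C=0, D=0:
  M5 stuck-at-1: M0=1, M1=1, M2=1, M3=1, M4=1, M5=1 [stuck-at-1], M6=1 → 1 — eliminated
  M4 inverted output: M0=1, M1=1, M2=1, M3=1, M4=0 [inverted output], M5=0, M6=0 → 0 — matches
  M4 stuck-at-1: M0=1, M1=1, M2=1, M3=1, M4=1 [stuck-at-1], M5=0, M6=1 → 1 — eliminated
Only M4 inverted output reproduces the observed 0.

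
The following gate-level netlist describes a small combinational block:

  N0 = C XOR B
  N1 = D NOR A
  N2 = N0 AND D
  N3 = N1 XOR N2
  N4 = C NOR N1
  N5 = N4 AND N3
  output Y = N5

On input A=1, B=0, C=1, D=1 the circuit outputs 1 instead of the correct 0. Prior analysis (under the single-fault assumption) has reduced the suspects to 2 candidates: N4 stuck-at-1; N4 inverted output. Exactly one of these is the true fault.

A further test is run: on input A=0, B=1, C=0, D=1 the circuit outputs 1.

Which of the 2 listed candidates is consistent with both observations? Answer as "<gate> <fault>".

Evaluate each candidate on input A=0, B=1, C=0, D=1:
  N4 stuck-at-1: N0=1, N1=0, N2=1, N3=1, N4=1 [stuck-at-1], N5=1 → 1 — matches
  N4 inverted output: N0=1, N1=0, N2=1, N3=1, N4=0 [inverted output], N5=0 → 0 — eliminated
Only N4 stuck-at-1 reproduces the observed 1.

N4 stuck-at-1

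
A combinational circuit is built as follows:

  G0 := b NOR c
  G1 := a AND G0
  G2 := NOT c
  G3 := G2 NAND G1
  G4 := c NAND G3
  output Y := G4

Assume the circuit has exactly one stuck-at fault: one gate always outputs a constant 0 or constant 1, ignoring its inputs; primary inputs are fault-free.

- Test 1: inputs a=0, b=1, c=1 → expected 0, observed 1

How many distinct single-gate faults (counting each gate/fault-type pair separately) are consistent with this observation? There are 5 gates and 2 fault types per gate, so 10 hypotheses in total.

2

Fault-free: G0=0, G1=0, G2=0, G3=1, G4=0 → 0. Observed 1.
  G0 stuck-at-0: output 0 ✗
  G0 stuck-at-1: output 0 ✗
  G1 stuck-at-0: output 0 ✗
  G1 stuck-at-1: output 0 ✗
  G2 stuck-at-0: output 0 ✗
  G2 stuck-at-1: output 0 ✗
  G3 stuck-at-0: output 1 ✓
  G3 stuck-at-1: output 0 ✗
  G4 stuck-at-0: output 0 ✗
  G4 stuck-at-1: output 1 ✓
Consistent faults: {G3 stuck-at-0, G4 stuck-at-1} — 2 in all.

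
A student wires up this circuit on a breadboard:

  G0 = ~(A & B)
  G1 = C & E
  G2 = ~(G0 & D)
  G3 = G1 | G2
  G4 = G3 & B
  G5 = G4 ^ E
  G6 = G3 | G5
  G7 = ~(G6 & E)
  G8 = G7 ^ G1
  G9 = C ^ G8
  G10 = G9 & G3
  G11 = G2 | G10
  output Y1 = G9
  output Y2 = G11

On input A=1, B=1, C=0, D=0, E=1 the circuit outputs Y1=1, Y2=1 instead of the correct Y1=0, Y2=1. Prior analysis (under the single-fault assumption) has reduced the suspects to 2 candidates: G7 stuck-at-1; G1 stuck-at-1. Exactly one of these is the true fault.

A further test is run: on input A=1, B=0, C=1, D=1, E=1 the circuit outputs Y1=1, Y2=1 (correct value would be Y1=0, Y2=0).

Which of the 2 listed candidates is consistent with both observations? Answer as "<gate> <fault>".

G7 stuck-at-1

Evaluate each candidate on input A=1, B=0, C=1, D=1, E=1:
  G7 stuck-at-1: G0=1, G1=1, G2=0, G3=1, G4=0, G5=1, G6=1, G7=1 [stuck-at-1], G8=0, G9=1, G10=1, G11=1 → Y1=1, Y2=1 — matches
  G1 stuck-at-1: G0=1, G1=1 [stuck-at-1], G2=0, G3=1, G4=0, G5=1, G6=1, G7=0, G8=1, G9=0, G10=0, G11=0 → Y1=0, Y2=0 — eliminated
Only G7 stuck-at-1 reproduces the observed Y1=1, Y2=1.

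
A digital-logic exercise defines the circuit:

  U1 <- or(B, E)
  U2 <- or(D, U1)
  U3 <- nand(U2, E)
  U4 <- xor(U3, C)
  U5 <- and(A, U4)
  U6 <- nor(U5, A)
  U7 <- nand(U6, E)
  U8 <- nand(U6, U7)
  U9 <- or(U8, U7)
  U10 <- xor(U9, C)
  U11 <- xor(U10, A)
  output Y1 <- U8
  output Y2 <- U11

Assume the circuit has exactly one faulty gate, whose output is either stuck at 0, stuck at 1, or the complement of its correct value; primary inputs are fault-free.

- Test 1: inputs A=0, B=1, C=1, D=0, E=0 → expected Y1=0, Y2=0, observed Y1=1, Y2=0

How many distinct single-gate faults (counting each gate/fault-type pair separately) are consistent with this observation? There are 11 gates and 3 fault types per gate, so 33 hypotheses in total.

Fault-free: U1=1, U2=1, U3=1, U4=0, U5=0, U6=1, U7=1, U8=0, U9=1, U10=0, U11=0 → Y1=0, Y2=0. Observed Y1=1, Y2=0.
  U1: none of the 3 fault types match ✗
  U2: none of the 3 fault types match ✗
  U3: none of the 3 fault types match ✗
  U4: none of the 3 fault types match ✗
  U5: stuck-at-1, inverted output ✓; others ✗
  U6: stuck-at-0, inverted output ✓; others ✗
  U7: stuck-at-0, inverted output ✓; others ✗
  U8: stuck-at-1, inverted output ✓; others ✗
  U9: none of the 3 fault types match ✗
  U10: none of the 3 fault types match ✗
  U11: none of the 3 fault types match ✗
Consistent faults: {U5 stuck-at-1, U5 inverted output, U6 stuck-at-0, U6 inverted output, U7 stuck-at-0, U7 inverted output, U8 stuck-at-1, U8 inverted output} — 8 in all.

8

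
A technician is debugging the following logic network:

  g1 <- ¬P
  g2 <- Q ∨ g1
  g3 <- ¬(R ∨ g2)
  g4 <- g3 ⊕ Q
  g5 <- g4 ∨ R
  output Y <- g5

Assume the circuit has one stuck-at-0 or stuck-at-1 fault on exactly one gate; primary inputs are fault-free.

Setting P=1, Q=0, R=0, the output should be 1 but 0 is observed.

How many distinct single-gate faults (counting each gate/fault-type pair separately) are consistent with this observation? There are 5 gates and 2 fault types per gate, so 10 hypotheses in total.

5

Fault-free: g1=0, g2=0, g3=1, g4=1, g5=1 → 1. Observed 0.
  g1 stuck-at-0: output 1 ✗
  g1 stuck-at-1: output 0 ✓
  g2 stuck-at-0: output 1 ✗
  g2 stuck-at-1: output 0 ✓
  g3 stuck-at-0: output 0 ✓
  g3 stuck-at-1: output 1 ✗
  g4 stuck-at-0: output 0 ✓
  g4 stuck-at-1: output 1 ✗
  g5 stuck-at-0: output 0 ✓
  g5 stuck-at-1: output 1 ✗
Consistent faults: {g1 stuck-at-1, g2 stuck-at-1, g3 stuck-at-0, g4 stuck-at-0, g5 stuck-at-0} — 5 in all.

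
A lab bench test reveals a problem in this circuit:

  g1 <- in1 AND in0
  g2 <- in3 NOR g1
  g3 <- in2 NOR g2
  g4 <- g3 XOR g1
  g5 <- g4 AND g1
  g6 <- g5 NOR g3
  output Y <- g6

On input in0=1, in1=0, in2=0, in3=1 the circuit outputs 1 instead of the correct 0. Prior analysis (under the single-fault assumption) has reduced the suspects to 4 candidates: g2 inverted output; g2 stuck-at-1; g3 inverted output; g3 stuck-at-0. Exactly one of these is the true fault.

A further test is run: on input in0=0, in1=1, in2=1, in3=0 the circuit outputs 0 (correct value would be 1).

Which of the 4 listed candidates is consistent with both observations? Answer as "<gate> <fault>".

g3 inverted output

Evaluate each candidate on input in0=0, in1=1, in2=1, in3=0:
  g2 inverted output: g1=0, g2=0 [inverted output], g3=0, g4=0, g5=0, g6=1 → 1 — eliminated
  g2 stuck-at-1: g1=0, g2=1 [stuck-at-1], g3=0, g4=0, g5=0, g6=1 → 1 — eliminated
  g3 inverted output: g1=0, g2=1, g3=1 [inverted output], g4=1, g5=0, g6=0 → 0 — matches
  g3 stuck-at-0: g1=0, g2=1, g3=0 [stuck-at-0], g4=0, g5=0, g6=1 → 1 — eliminated
Only g3 inverted output reproduces the observed 0.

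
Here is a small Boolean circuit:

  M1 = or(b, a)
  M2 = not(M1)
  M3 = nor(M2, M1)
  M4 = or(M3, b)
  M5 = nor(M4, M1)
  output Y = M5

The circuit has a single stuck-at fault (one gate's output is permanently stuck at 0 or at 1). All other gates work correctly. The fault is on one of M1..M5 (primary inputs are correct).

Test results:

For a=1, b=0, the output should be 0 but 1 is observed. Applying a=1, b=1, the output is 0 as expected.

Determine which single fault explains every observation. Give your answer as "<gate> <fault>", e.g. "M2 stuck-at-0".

Fault-free values for test 1 (a=1, b=0): M1=1, M2=0, M3=0, M4=0, M5=0, giving Y=0. Observed 1.
Test 1: faults giving observed 1 are {M1 stuck-at-0, M5 stuck-at-1}.
Test 2 (a=1, b=1): fault-free M1=1, M2=0, M3=0, M4=1, M5=0 → 0; observed 0. Eliminates M5 stuck-at-1.
Only M1 stuck-at-0 is consistent with every test.

M1 stuck-at-0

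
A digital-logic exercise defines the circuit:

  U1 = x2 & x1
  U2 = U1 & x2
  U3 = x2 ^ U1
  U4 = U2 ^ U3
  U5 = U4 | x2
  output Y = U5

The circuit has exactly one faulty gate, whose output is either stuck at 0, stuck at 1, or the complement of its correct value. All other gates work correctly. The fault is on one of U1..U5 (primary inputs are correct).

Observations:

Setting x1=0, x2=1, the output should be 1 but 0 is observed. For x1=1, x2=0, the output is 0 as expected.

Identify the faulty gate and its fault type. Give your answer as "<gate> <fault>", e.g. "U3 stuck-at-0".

U5 stuck-at-0

Fault-free values for test 1 (x1=0, x2=1): U1=0, U2=0, U3=1, U4=1, U5=1, giving Y=1. Observed 0.
Test 1: faults giving observed 0 are {U5 stuck-at-0, U5 inverted output}.
Test 2 (x1=1, x2=0): fault-free U1=0, U2=0, U3=0, U4=0, U5=0 → 0; observed 0. Eliminates U5 inverted output.
Only U5 stuck-at-0 is consistent with every test.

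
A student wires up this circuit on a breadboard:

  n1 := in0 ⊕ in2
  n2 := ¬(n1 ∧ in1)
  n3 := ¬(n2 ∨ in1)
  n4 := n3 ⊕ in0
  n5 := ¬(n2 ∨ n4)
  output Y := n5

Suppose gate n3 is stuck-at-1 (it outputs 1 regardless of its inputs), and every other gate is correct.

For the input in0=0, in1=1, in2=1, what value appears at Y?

0

Propagate with n3 forced: n1=1, n2=0, n3=1 [stuck-at-1], n4=1, n5=0.
So Y = 0. (Without the fault it would be 1.)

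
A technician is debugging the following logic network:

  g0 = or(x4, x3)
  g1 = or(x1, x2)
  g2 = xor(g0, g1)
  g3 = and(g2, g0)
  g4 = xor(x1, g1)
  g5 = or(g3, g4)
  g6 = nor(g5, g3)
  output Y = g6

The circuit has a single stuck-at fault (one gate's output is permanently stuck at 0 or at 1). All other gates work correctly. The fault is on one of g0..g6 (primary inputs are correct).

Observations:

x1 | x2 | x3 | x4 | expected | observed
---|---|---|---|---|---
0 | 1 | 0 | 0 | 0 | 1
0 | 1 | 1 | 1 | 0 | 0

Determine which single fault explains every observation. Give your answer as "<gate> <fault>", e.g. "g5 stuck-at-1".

g1 stuck-at-0

Fault-free values for test 1 (x1=0, x2=1, x3=0, x4=0): g0=0, g1=1, g2=1, g3=0, g4=1, g5=1, g6=0, giving Y=0. Observed 1.
Test 1: faults giving observed 1 are {g1 stuck-at-0, g4 stuck-at-0, g5 stuck-at-0, g6 stuck-at-1}.
Test 2 (x1=0, x2=1, x3=1, x4=1): fault-free g0=1, g1=1, g2=0, g3=0, g4=1, g5=1, g6=0 → 0; observed 0. Eliminates g4 stuck-at-0, g5 stuck-at-0, g6 stuck-at-1.
Only g1 stuck-at-0 is consistent with every test.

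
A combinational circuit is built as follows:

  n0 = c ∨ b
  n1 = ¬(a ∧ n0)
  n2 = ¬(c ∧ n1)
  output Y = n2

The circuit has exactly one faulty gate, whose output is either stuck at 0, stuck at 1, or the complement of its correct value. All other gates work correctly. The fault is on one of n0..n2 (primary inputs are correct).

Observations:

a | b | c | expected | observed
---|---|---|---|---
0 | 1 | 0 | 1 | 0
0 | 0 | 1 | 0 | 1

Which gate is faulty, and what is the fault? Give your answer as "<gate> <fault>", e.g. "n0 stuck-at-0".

Fault-free values for test 1 (a=0, b=1, c=0): n0=1, n1=1, n2=1, giving Y=1. Observed 0.
Test 1: faults giving observed 0 are {n2 stuck-at-0, n2 inverted output}.
Test 2 (a=0, b=0, c=1): fault-free n0=1, n1=1, n2=0 → 0; observed 1. Eliminates n2 stuck-at-0.
Only n2 inverted output is consistent with every test.

n2 inverted output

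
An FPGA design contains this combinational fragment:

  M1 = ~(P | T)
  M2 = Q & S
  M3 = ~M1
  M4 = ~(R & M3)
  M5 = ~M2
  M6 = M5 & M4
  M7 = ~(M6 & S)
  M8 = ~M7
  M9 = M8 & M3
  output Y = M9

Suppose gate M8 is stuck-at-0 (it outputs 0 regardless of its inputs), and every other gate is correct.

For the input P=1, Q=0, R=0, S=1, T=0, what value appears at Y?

Propagate with M8 forced: M1=0, M2=0, M3=1, M4=1, M5=1, M6=1, M7=0, M8=0 [stuck-at-0], M9=0.
So Y = 0. (Without the fault it would be 1.)

0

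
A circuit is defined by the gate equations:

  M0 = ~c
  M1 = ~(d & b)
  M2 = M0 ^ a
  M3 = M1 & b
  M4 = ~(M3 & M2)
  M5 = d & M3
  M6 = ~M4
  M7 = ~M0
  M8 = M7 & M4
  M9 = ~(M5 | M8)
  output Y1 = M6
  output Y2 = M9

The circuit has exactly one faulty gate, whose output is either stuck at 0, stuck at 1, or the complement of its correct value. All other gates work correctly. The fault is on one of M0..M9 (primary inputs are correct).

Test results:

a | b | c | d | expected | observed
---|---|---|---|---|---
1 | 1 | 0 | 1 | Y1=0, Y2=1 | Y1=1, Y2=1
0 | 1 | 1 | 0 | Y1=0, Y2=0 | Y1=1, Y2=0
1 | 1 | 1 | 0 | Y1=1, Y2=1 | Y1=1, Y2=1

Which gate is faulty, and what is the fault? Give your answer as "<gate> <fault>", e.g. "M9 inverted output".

Fault-free values for test 1 (a=1, b=1, c=0, d=1): M0=1, M1=0, M2=0, M3=0, M4=1, M5=0, M6=0, M7=0, M8=0, M9=1, giving Y1=0, Y2=1. Observed Y1=1, Y2=1.
Test 1: faults giving observed Y1=1, Y2=1 are {M4 stuck-at-0, M4 inverted output, M6 stuck-at-1, M6 inverted output}.
Test 2 (a=0, b=1, c=1, d=0): fault-free M0=0, M1=1, M2=0, M3=1, M4=1, M5=0, M6=0, M7=1, M8=1, M9=0 → Y1=0, Y2=0; observed Y1=1, Y2=0. Eliminates M4 stuck-at-0, M4 inverted output.
Test 3 (a=1, b=1, c=1, d=0): fault-free M0=0, M1=1, M2=1, M3=1, M4=0, M5=0, M6=1, M7=1, M8=0, M9=1 → Y1=1, Y2=1; observed Y1=1, Y2=1. Eliminates M6 inverted output.
Only M6 stuck-at-1 is consistent with every test.

M6 stuck-at-1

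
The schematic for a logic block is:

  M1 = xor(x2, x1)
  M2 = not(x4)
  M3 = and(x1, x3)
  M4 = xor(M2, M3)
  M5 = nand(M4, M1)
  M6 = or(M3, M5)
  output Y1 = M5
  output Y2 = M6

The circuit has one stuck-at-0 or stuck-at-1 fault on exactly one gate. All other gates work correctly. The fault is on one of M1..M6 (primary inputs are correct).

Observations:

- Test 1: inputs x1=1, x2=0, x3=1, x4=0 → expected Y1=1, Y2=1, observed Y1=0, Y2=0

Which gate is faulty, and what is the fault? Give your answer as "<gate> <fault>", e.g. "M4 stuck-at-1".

M3 stuck-at-0

Fault-free values for test 1 (x1=1, x2=0, x3=1, x4=0): M1=1, M2=1, M3=1, M4=0, M5=1, M6=1, giving Y1=1, Y2=1. Observed Y1=0, Y2=0.
Test 1: faults giving observed Y1=0, Y2=0 are {M3 stuck-at-0}.
Only M3 stuck-at-0 is consistent with every test.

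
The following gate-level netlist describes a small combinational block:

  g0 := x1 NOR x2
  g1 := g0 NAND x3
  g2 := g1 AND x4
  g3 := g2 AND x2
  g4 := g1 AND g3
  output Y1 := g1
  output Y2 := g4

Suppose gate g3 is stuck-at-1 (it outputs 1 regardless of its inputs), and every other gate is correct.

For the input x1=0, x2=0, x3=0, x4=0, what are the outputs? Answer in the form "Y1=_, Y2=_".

Propagate with g3 forced: g0=1, g1=1, g2=0, g3=1 [stuck-at-1], g4=1.
So the outputs are Y1=1, Y2=1. (Without the fault they would be Y1=1, Y2=0.)

Y1=1, Y2=1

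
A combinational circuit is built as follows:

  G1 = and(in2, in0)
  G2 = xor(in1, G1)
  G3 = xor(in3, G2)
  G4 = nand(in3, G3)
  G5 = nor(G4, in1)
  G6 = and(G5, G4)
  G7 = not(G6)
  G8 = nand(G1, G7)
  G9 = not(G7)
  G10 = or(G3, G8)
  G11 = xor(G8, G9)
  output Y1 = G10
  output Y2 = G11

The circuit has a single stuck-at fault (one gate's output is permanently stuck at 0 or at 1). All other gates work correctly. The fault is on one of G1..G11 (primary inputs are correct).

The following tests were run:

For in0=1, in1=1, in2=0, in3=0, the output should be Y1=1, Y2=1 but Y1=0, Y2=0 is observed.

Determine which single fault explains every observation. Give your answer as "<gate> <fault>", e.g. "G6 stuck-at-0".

Fault-free values for test 1 (in0=1, in1=1, in2=0, in3=0): G1=0, G2=1, G3=1, G4=1, G5=0, G6=0, G7=1, G8=1, G9=0, G10=1, G11=1, giving Y1=1, Y2=1. Observed Y1=0, Y2=0.
Test 1: faults giving observed Y1=0, Y2=0 are {G1 stuck-at-1}.
Only G1 stuck-at-1 is consistent with every test.

G1 stuck-at-1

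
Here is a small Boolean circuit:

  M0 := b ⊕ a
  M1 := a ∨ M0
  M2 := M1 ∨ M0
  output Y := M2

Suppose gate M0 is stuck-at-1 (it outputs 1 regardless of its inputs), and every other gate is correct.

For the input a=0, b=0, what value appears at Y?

1

Propagate with M0 forced: M0=1 [stuck-at-1], M1=1, M2=1.
So Y = 1. (Without the fault it would be 0.)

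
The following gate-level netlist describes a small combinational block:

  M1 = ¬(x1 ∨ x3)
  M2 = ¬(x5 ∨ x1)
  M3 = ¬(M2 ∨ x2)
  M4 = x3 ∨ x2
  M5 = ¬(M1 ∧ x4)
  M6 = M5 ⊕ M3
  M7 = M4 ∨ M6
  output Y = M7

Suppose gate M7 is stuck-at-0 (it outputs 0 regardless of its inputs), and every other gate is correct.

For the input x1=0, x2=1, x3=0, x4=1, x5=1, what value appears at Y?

Propagate with M7 forced: M1=1, M2=0, M3=0, M4=1, M5=0, M6=0, M7=0 [stuck-at-0].
So Y = 0. (Without the fault it would be 1.)

0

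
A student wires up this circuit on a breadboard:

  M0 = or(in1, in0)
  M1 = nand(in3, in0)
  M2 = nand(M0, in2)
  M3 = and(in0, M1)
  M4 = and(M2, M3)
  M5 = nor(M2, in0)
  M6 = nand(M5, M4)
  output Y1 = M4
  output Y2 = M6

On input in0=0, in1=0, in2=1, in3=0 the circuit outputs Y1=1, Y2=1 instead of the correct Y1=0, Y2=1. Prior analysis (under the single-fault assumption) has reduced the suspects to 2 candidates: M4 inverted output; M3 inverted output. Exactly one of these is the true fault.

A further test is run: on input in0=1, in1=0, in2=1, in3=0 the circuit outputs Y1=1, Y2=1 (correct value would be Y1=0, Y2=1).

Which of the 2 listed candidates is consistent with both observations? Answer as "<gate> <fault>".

Evaluate each candidate on input in0=1, in1=0, in2=1, in3=0:
  M4 inverted output: M0=1, M1=1, M2=0, M3=1, M4=1 [inverted output], M5=0, M6=1 → Y1=1, Y2=1 — matches
  M3 inverted output: M0=1, M1=1, M2=0, M3=0 [inverted output], M4=0, M5=0, M6=1 → Y1=0, Y2=1 — eliminated
Only M4 inverted output reproduces the observed Y1=1, Y2=1.

M4 inverted output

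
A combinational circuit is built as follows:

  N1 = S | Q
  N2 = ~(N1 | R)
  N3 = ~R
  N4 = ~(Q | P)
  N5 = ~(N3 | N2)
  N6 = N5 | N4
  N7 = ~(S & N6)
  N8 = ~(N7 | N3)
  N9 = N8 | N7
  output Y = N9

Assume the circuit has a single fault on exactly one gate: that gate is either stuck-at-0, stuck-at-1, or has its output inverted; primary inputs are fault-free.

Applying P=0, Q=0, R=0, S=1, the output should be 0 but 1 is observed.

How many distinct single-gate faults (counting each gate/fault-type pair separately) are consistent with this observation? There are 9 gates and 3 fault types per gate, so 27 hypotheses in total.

Fault-free: N1=1, N2=0, N3=1, N4=1, N5=0, N6=1, N7=0, N8=0, N9=0 → 0. Observed 1.
  N1: none of the 3 fault types match ✗
  N2: none of the 3 fault types match ✗
  N3: stuck-at-0, inverted output ✓; others ✗
  N4: stuck-at-0, inverted output ✓; others ✗
  N5: none of the 3 fault types match ✗
  N6: stuck-at-0, inverted output ✓; others ✗
  N7: stuck-at-1, inverted output ✓; others ✗
  N8: stuck-at-1, inverted output ✓; others ✗
  N9: stuck-at-1, inverted output ✓; others ✗
Consistent faults: {N3 stuck-at-0, N3 inverted output, N4 stuck-at-0, N4 inverted output, N6 stuck-at-0, N6 inverted output, N7 stuck-at-1, N7 inverted output, N8 stuck-at-1, N8 inverted output, N9 stuck-at-1, N9 inverted output} — 12 in all.

12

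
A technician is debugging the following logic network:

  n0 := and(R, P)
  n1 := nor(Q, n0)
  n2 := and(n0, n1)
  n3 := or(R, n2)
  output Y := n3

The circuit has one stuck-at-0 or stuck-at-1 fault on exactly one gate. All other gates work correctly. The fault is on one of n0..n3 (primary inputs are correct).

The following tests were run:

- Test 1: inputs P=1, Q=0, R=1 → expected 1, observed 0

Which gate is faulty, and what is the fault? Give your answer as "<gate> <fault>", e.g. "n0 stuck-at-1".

Fault-free values for test 1 (P=1, Q=0, R=1): n0=1, n1=0, n2=0, n3=1, giving Y=1. Observed 0.
Test 1: faults giving observed 0 are {n3 stuck-at-0}.
Only n3 stuck-at-0 is consistent with every test.

n3 stuck-at-0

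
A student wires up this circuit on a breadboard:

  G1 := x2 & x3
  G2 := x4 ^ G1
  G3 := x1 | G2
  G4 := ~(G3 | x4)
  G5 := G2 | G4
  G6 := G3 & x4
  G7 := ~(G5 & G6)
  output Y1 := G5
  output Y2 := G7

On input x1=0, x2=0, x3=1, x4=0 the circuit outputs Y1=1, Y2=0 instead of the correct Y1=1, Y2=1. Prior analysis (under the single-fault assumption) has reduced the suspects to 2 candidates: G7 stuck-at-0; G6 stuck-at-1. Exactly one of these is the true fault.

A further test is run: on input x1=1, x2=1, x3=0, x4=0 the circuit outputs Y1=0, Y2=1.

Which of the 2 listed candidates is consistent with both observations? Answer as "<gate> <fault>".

Evaluate each candidate on input x1=1, x2=1, x3=0, x4=0:
  G7 stuck-at-0: G1=0, G2=0, G3=1, G4=0, G5=0, G6=0, G7=0 [stuck-at-0] → Y1=0, Y2=0 — eliminated
  G6 stuck-at-1: G1=0, G2=0, G3=1, G4=0, G5=0, G6=1 [stuck-at-1], G7=1 → Y1=0, Y2=1 — matches
Only G6 stuck-at-1 reproduces the observed Y1=0, Y2=1.

G6 stuck-at-1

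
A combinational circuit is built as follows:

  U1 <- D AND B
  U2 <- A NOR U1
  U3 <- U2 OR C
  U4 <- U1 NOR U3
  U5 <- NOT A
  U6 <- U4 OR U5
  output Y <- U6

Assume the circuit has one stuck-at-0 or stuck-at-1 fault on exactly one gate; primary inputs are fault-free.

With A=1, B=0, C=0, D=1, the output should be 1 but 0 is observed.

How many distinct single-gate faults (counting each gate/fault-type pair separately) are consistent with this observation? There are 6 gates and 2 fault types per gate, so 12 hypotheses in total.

5

Fault-free: U1=0, U2=0, U3=0, U4=1, U5=0, U6=1 → 1. Observed 0.
  U1 stuck-at-0: output 1 ✗
  U1 stuck-at-1: output 0 ✓
  U2 stuck-at-0: output 1 ✗
  U2 stuck-at-1: output 0 ✓
  U3 stuck-at-0: output 1 ✗
  U3 stuck-at-1: output 0 ✓
  U4 stuck-at-0: output 0 ✓
  U4 stuck-at-1: output 1 ✗
  U5 stuck-at-0: output 1 ✗
  U5 stuck-at-1: output 1 ✗
  U6 stuck-at-0: output 0 ✓
  U6 stuck-at-1: output 1 ✗
Consistent faults: {U1 stuck-at-1, U2 stuck-at-1, U3 stuck-at-1, U4 stuck-at-0, U6 stuck-at-0} — 5 in all.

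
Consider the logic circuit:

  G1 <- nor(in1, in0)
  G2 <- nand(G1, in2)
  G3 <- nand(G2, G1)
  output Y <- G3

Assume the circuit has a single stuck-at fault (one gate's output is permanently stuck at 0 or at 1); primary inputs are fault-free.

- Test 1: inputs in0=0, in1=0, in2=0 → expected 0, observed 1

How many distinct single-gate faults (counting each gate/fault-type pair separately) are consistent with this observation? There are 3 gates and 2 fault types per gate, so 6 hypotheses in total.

3

Fault-free: G1=1, G2=1, G3=0 → 0. Observed 1.
  G1 stuck-at-0: output 1 ✓
  G1 stuck-at-1: output 0 ✗
  G2 stuck-at-0: output 1 ✓
  G2 stuck-at-1: output 0 ✗
  G3 stuck-at-0: output 0 ✗
  G3 stuck-at-1: output 1 ✓
Consistent faults: {G1 stuck-at-0, G2 stuck-at-0, G3 stuck-at-1} — 3 in all.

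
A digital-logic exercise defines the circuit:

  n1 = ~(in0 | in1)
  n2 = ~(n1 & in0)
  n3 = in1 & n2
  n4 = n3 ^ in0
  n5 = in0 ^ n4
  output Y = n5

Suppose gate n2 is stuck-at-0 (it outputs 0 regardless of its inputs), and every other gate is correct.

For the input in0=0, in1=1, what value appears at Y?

Propagate with n2 forced: n1=0, n2=0 [stuck-at-0], n3=0, n4=0, n5=0.
So Y = 0. (Without the fault it would be 1.)

0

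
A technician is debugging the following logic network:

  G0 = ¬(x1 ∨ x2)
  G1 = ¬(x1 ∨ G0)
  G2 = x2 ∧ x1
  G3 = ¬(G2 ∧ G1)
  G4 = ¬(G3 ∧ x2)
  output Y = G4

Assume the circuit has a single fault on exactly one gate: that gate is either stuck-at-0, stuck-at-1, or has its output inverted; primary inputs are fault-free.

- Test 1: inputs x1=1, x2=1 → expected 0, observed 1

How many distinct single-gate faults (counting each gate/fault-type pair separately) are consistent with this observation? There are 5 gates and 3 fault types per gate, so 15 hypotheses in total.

Fault-free: G0=0, G1=0, G2=1, G3=1, G4=0 → 0. Observed 1.
  G0: none of the 3 fault types match ✗
  G1: stuck-at-1, inverted output ✓; others ✗
  G2: none of the 3 fault types match ✗
  G3: stuck-at-0, inverted output ✓; others ✗
  G4: stuck-at-1, inverted output ✓; others ✗
Consistent faults: {G1 stuck-at-1, G1 inverted output, G3 stuck-at-0, G3 inverted output, G4 stuck-at-1, G4 inverted output} — 6 in all.

6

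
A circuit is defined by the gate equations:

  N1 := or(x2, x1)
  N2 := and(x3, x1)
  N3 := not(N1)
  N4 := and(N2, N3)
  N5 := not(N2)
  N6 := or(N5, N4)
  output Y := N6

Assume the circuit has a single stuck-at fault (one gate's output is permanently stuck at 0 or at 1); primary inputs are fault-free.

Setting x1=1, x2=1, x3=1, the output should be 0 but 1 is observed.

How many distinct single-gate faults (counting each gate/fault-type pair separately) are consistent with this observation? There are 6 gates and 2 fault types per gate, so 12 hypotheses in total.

6

Fault-free: N1=1, N2=1, N3=0, N4=0, N5=0, N6=0 → 0. Observed 1.
  N1 stuck-at-0: output 1 ✓
  N1 stuck-at-1: output 0 ✗
  N2 stuck-at-0: output 1 ✓
  N2 stuck-at-1: output 0 ✗
  N3 stuck-at-0: output 0 ✗
  N3 stuck-at-1: output 1 ✓
  N4 stuck-at-0: output 0 ✗
  N4 stuck-at-1: output 1 ✓
  N5 stuck-at-0: output 0 ✗
  N5 stuck-at-1: output 1 ✓
  N6 stuck-at-0: output 0 ✗
  N6 stuck-at-1: output 1 ✓
Consistent faults: {N1 stuck-at-0, N2 stuck-at-0, N3 stuck-at-1, N4 stuck-at-1, N5 stuck-at-1, N6 stuck-at-1} — 6 in all.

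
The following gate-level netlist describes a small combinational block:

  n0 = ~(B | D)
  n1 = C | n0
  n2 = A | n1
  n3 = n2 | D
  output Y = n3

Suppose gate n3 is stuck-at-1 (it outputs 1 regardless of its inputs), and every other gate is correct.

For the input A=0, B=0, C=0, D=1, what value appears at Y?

1

Propagate with n3 forced: n0=0, n1=0, n2=0, n3=1 [stuck-at-1].
So Y = 1. (Same as the fault-free value — the fault is masked on this input.)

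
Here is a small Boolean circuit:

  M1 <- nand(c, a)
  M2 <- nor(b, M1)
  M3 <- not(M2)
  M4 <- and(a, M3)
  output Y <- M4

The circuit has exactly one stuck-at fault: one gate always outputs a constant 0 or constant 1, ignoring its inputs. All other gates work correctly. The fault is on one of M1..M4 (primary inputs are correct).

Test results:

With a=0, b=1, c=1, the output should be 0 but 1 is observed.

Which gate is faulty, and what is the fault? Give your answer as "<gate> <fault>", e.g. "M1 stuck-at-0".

Fault-free values for test 1 (a=0, b=1, c=1): M1=1, M2=0, M3=1, M4=0, giving Y=0. Observed 1.
Test 1: faults giving observed 1 are {M4 stuck-at-1}.
Only M4 stuck-at-1 is consistent with every test.

M4 stuck-at-1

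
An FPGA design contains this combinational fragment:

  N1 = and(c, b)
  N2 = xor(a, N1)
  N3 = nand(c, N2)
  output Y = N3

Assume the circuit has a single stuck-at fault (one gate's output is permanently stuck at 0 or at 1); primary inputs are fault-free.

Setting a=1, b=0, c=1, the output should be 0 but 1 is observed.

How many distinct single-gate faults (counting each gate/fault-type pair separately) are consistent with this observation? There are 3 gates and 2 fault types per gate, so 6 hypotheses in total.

3

Fault-free: N1=0, N2=1, N3=0 → 0. Observed 1.
  N1 stuck-at-0: output 0 ✗
  N1 stuck-at-1: output 1 ✓
  N2 stuck-at-0: output 1 ✓
  N2 stuck-at-1: output 0 ✗
  N3 stuck-at-0: output 0 ✗
  N3 stuck-at-1: output 1 ✓
Consistent faults: {N1 stuck-at-1, N2 stuck-at-0, N3 stuck-at-1} — 3 in all.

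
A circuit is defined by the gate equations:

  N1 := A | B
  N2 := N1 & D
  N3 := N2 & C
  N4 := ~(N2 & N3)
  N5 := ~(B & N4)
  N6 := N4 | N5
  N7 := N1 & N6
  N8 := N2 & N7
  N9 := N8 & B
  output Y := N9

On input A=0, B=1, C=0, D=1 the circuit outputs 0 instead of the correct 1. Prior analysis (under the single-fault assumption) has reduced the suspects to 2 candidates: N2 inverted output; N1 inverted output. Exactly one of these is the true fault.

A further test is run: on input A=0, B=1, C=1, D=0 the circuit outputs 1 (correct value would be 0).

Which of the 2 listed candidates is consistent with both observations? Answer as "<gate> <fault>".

Evaluate each candidate on input A=0, B=1, C=1, D=0:
  N2 inverted output: N1=1, N2=1 [inverted output], N3=1, N4=0, N5=1, N6=1, N7=1, N8=1, N9=1 → 1 — matches
  N1 inverted output: N1=0 [inverted output], N2=0, N3=0, N4=1, N5=0, N6=1, N7=0, N8=0, N9=0 → 0 — eliminated
Only N2 inverted output reproduces the observed 1.

N2 inverted output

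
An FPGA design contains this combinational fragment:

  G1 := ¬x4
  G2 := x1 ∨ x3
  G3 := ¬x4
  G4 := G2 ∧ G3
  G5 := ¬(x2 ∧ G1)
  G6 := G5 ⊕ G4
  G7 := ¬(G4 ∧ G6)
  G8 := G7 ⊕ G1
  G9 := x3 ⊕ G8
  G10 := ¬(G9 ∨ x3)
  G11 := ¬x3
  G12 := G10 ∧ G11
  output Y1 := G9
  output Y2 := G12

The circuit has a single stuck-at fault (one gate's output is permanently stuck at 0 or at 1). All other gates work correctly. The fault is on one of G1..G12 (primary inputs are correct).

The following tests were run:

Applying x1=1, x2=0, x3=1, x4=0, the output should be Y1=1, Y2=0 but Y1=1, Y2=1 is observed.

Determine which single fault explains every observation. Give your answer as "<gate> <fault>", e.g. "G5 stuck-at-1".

G12 stuck-at-1

Fault-free values for test 1 (x1=1, x2=0, x3=1, x4=0): G1=1, G2=1, G3=1, G4=1, G5=1, G6=0, G7=1, G8=0, G9=1, G10=0, G11=0, G12=0, giving Y1=1, Y2=0. Observed Y1=1, Y2=1.
Test 1: faults giving observed Y1=1, Y2=1 are {G12 stuck-at-1}.
Only G12 stuck-at-1 is consistent with every test.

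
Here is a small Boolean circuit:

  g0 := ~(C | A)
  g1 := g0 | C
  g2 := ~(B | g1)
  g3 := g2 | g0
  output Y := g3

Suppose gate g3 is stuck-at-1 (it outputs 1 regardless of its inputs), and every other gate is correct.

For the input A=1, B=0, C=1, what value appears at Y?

Propagate with g3 forced: g0=0, g1=1, g2=0, g3=1 [stuck-at-1].
So Y = 1. (Without the fault it would be 0.)

1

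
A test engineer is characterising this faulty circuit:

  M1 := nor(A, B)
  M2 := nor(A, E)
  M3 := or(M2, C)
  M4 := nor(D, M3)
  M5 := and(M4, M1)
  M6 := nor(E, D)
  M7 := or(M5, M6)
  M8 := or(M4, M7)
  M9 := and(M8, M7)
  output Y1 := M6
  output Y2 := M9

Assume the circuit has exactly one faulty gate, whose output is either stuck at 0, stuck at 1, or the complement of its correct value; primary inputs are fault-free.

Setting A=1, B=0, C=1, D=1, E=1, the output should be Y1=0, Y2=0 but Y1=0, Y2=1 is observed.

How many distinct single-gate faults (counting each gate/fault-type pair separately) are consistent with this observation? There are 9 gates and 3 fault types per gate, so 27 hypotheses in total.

6

Fault-free: M1=0, M2=0, M3=1, M4=0, M5=0, M6=0, M7=0, M8=0, M9=0 → Y1=0, Y2=0. Observed Y1=0, Y2=1.
  M1: none of the 3 fault types match ✗
  M2: none of the 3 fault types match ✗
  M3: none of the 3 fault types match ✗
  M4: none of the 3 fault types match ✗
  M5: stuck-at-1, inverted output ✓; others ✗
  M6: none of the 3 fault types match ✗
  M7: stuck-at-1, inverted output ✓; others ✗
  M8: none of the 3 fault types match ✗
  M9: stuck-at-1, inverted output ✓; others ✗
Consistent faults: {M5 stuck-at-1, M5 inverted output, M7 stuck-at-1, M7 inverted output, M9 stuck-at-1, M9 inverted output} — 6 in all.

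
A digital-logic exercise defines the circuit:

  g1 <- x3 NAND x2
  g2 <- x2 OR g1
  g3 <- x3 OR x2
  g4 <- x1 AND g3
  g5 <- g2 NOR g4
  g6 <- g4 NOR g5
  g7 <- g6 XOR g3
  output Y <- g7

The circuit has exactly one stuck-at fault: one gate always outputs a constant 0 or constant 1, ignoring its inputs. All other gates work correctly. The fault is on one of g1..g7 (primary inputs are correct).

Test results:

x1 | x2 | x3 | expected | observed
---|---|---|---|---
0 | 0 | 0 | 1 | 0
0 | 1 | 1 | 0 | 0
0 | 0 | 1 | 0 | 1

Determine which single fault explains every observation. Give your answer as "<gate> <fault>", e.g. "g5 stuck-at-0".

g1 stuck-at-0

Fault-free values for test 1 (x1=0, x2=0, x3=0): g1=1, g2=1, g3=0, g4=0, g5=0, g6=1, g7=1, giving Y=1. Observed 0.
Test 1: faults giving observed 0 are {g1 stuck-at-0, g2 stuck-at-0, g3 stuck-at-1, g4 stuck-at-1, g5 stuck-at-1, g6 stuck-at-0, g7 stuck-at-0}.
Test 2 (x1=0, x2=1, x3=1): fault-free g1=0, g2=1, g3=1, g4=0, g5=0, g6=1, g7=0 → 0; observed 0. Eliminates g2 stuck-at-0, g4 stuck-at-1, g5 stuck-at-1, g6 stuck-at-0.
Test 3 (x1=0, x2=0, x3=1): fault-free g1=1, g2=1, g3=1, g4=0, g5=0, g6=1, g7=0 → 0; observed 1. Eliminates g3 stuck-at-1, g7 stuck-at-0.
Only g1 stuck-at-0 is consistent with every test.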